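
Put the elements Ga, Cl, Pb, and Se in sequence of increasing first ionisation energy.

Ga < Pb < Se < Cl

Cl is in period 3, group 17; Ga is in period 4, group 13; Se is in period 4, group 16; Pb is in period 6, group 14.
First ionization energy rises across a period (greater Z_eff holds electrons more tightly) and falls down a group (valence electrons are farther from the nucleus).
These span different periods and groups, so the two trends combine.
Pb > Ga: the two effects oppose for this pair; the across-period effect wins (716 vs 579 kJ/mol).
Se > Pb: both effects reinforce here, so Se is clearly the higher of the two.
Cl > Se: both effects reinforce here, so Cl is clearly the higher of the two.
For reference (kJ/mol): Cl 1251, Ga 579, Se 941, Pb 716.
So from lowest to highest: Ga < Pb < Se < Cl.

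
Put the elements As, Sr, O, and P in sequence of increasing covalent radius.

O < P < As < Sr

O is in period 2, group 16; P is in period 3, group 15; As is in period 4, group 15; Sr is in period 5, group 2.
Atomic radius shrinks across a period as nuclear charge pulls the same shell inward, and grows down a group as new shells are added.
Neither a single period nor a single group — weigh both effects.
P > O: relative to O, both the across-period and down-group shifts push P's atomic radius up.
As > P: As sits below P in group 15, so the down-group effect alone puts As larger.
Sr > As: both effects reinforce here, so Sr is clearly the larger of the two.
For reference (pm): O 63, P 111, As 121, Sr 185.
So from smallest to largest: O < P < As < Sr.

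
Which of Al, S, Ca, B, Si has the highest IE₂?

IE_2 is the cost of taking one more electron from the +1 cation: Al⁺ still has 2 valence electrons; S⁺ still has 5 valence electrons; Ca⁺ still has 1 valence electron; B⁺ still has 2 valence electrons; Si⁺ still has 3 valence electrons.
All are still removing valence electrons, so compare the +1 ions as you would atoms: IE_2 generally rises across a period (higher Z_eff) and falls down a group (larger shell), subject to the usual subshell exceptions.
Valence configurations: Al⁺ [Ne]3s², S⁺ [Ne]3s²3p³, Ca⁺ [Ar]4s¹, B⁺ [He]2s², Si⁺ [Ne]3s²3p¹.
Si⁺ loses a lone 3p electron whereas Al⁺ must break into a filled 3s² pair, so IE_2(Al) > IE_2(Si) even though Si has the higher nuclear charge.
Tabulated IE_2 (kJ/mol): Al 1817, S 2252, Ca 1145, B 2427, Si 1577.
Hence IE_2: Ca < Si < Al < S < B.

B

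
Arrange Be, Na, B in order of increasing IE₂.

IE_2 is the cost of taking one more electron from the +1 cation: Be⁺ still has 1 valence electron; Na⁺ is the bare [Ne] core; B⁺ still has 2 valence electrons.
Breaking into a closed-shell core is much more expensive than removing a leftover valence electron — Na has the largest IE_2 here.
Valence configurations: Be⁺ [He]2s¹, B⁺ [He]2s².
Tabulated IE_2 (kJ/mol): Be 1757, Na 4562, B 2427.
Overall IE_2 order: Be < B < Na.

Be < B < Na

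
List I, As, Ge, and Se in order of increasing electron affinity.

As, Ge, Se, I

Ge is in period 4, group 14; As is in period 4, group 15; Se is in period 4, group 16; I is in period 5, group 17.
Atoms with high Z_eff and room in the valence shell (especially the halogens) have the most exothermic electron affinities.
Here both period and group differ, so the two effects have to be weighed against each other.
Ge > As: this pair runs against the simple trend — see the exception note.
Se > Ge: both are in period 4; the period trend gives Se the larger value.
I > Se: period and group pull opposite ways; the across-period shift dominates (295 vs 195 kJ/mol).
Note the exception: Ge has a higher electron affinity than As, contrary to the simple trend — adding an electron to As's half-filled 4p³ is unfavourable, so Ge (4p²) has the more exothermic EA.
For reference (kJ/mol): Ge 119, As 78, Se 195, I 295.
So from lowest to highest: As < Ge < Se < I.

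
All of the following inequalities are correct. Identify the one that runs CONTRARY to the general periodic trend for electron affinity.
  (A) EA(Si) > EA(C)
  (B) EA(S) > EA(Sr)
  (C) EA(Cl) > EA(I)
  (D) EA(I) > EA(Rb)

The general trend: electron affinity increases across a period and decreases down a group.
(A) Si (period 3, group 14) vs C (period 2, group 14): the stated order contradicts the simple trend.
(B) S (period 3, group 16) vs Sr (period 5, group 2): the stated order agrees with the simple trend.
(C) Cl (period 3, group 17) vs I (period 5, group 17): the stated order agrees with the simple trend.
(D) I (period 5, group 17) vs Rb (period 5, group 1): the stated order agrees with the simple trend.
The exception is (A): Si's larger, more diffuse 3p orbitals accept an added electron slightly more readily than C's compact 2p.

(A)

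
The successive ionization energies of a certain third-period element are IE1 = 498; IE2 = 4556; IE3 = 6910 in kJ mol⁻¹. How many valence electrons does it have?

1

Look for the largest jump between consecutive ionization energies: IE2/IE1 ≈ 9.1, far larger than any earlier ratio.
That jump marks the point where a core electron is being removed. So the atom has 1 valence electron.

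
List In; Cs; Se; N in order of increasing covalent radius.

N < Se < In < Cs

Moving right in a period, electrons are added to the same shell under a stronger nuclear pull, so atoms get smaller; moving down, a new shell is opened and atoms get larger.
These span different periods and groups, so the two trends combine.
Se > N: the two effects oppose for this pair; the down-group effect wins (116 vs 71 pm).
In > Se: both effects reinforce here, so In is clearly the larger of the two.
Cs > In: relative to In, both the across-period and down-group shifts push Cs's atomic radius up.
For reference (pm): N 71, Se 116, In 142, Cs 232.
So from smallest to largest: N < Se < In < Cs.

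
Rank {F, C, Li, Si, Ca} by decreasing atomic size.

Ca > Li > Si > C > F

Li is in period 2, group 1; C is in period 2, group 14; F is in period 2, group 17; Si is in period 3, group 14; Ca is in period 4, group 2.
Atomic radius shrinks across a period as nuclear charge pulls the same shell inward, and grows down a group as new shells are added.
These span different periods and groups, so the two trends combine.
C > F: C lies to the left of F in period 2, so the across-period effect alone puts C larger.
Si > C: they share group 14; the group trend gives Si the larger value.
Li > Si: period and group pull opposite ways; the across-period shift dominates (133 vs 116 pm).
Ca > Li: the two effects oppose for this pair; the down-group effect wins (171 vs 133 pm).
Tabulated atomic radius (pm): Li 133, C 75, F 64, Si 116, Ca 171.
So from largest to smallest: Ca > Li > Si > C > F.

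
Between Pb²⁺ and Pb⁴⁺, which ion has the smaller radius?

Pb⁴⁺

Both ions have Z = 82 protons, but Pb⁴⁺ has lost more electrons, so its remaining electrons feel a larger effective nuclear charge per electron and are pulled in more tightly.
Higher positive charge → smaller ion, so Pb²⁺ > Pb⁴⁺.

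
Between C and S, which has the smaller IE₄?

S

The fourth ionization energy removes an electron from the +3 ion. For each element: C³⁺ still has 1 valence electron; S³⁺ still has 3 valence electrons.
All are still removing valence electrons, so compare the +3 ions as you would atoms: IE_4 generally rises across a period (higher Z_eff) and falls down a group (larger shell), subject to the usual subshell exceptions.
Valence configurations: C³⁺ [He]2s¹, S³⁺ [Ne]3s²3p¹.
Approximate IE_4 values (kJ/mol): C 6223, S 4556.
Putting it together, IE_4: S < C.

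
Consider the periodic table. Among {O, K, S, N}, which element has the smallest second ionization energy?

S

Consider each +1 ion: O⁺ still has 5 valence electrons; K⁺ is the bare [Ar] core; S⁺ still has 5 valence electrons; N⁺ still has 4 valence electrons.
Usually core removal costs more than valence removal, but here the competition is close: a tightly held n=2 valence electron can cost more to remove than an n=3 core electron, so the actual values have to decide it.
Valence configurations: O⁺ [He]2s²2p³, S⁺ [Ne]3s²3p³, N⁺ [He]2s²2p².
Tabulated IE_2 (kJ/mol): O 3388, K 3052, S 2252, N 2856.
Hence IE_2: S < N < K < O.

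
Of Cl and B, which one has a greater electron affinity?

Cl

B is in period 2, group 13; Cl is in period 3, group 17.
Electron affinity generally becomes more exothermic across a period toward the halogens and less exothermic down a group.
Neither a single period nor a single group — weigh both effects.
Cl > B: the two effects oppose for this pair; the across-period effect wins (349 vs 27 kJ/mol).
For reference (kJ/mol): B 27, Cl 349.
So Cl has the greater electron affinity (Cl > B).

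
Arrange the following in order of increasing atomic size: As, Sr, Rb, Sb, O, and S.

O is in period 2, group 16; S is in period 3, group 16; As is in period 4, group 15; Rb is in period 5, group 1; Sr is in period 5, group 2; Sb is in period 5, group 15.
Radius decreases left→right (rising Z_eff, same n) and increases top→bottom (higher n).
These span different periods and groups, so the two trends combine.
S > O: they share group 16; the group trend gives S the larger value.
As > S: relative to S, both the across-period and down-group shifts push As's atomic radius up.
Sb > As: Sb sits below As in group 15, so the down-group effect alone puts Sb larger.
Sr > Sb: Sr lies to the left of Sb in period 5, so the across-period effect alone puts Sr larger.
Rb > Sr: Rb lies to the left of Sr in period 5, so the across-period effect alone puts Rb larger.
Approximate values (pm): O 63, S 103, As 121, Rb 210, Sr 185, Sb 140.
So from smallest to largest: O < S < As < Sb < Sr < Rb.

O < S < As < Sb < Sr < Rb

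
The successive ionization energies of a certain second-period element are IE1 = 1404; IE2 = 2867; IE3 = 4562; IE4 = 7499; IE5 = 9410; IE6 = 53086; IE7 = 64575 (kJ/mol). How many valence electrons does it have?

5

Look for the largest jump between consecutive ionization energies: IE6/IE5 ≈ 5.6, far larger than any earlier ratio.
That jump marks the point where a core electron is being removed. So the atom has 5 valence electrons.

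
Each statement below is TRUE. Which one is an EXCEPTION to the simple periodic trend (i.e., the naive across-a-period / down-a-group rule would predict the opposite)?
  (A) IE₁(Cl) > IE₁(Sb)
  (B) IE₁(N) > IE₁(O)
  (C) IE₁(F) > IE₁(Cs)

(B)

The general trend: IE₁ increases across a period and decreases down a group.
(A) Cl (period 3, group 17) vs Sb (period 5, group 15): the stated order agrees with the simple trend.
(B) N (period 2, group 15) vs O (period 2, group 16): the stated order contradicts the simple trend.
(C) F (period 2, group 17) vs Cs (period 6, group 1): the stated order agrees with the simple trend.
The exception is (B): pairing an electron in O's 2p⁴ costs repulsion energy, so O ionizes more easily than half-filled N (2p³).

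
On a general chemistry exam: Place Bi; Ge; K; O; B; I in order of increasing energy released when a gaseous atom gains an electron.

B is in period 2, group 13; O is in period 2, group 16; K is in period 4, group 1; Ge is in period 4, group 14; I is in period 5, group 17; Bi is in period 6, group 15.
Adding an electron releases more energy for atoms nearer the top right (short of the noble gases).
Neither a single period nor a single group — weigh both effects.
K > B: this pair runs against the simple trend — see the exception note.
Bi > K: period and group pull opposite ways; the across-period shift dominates (91 vs 48 kJ/mol).
Ge > Bi: period and group pull opposite ways; the down-group shift dominates (119 vs 91 kJ/mol).
O > Ge: both effects reinforce here, so O is clearly the higher of the two.
I > O: the two effects oppose for this pair; the across-period effect wins (295 vs 141 kJ/mol).
Note the exception: K has a higher electron affinity than B, contrary to the simple trend — B's ns²np¹ configuration gives only a small electron affinity — the sparsely filled np subshell binds an added electron weakly.
Approximate values (kJ/mol): B 27, O 141, K 48, Ge 119, I 295, Bi 91.
So from lowest to highest: B < K < Bi < Ge < O < I.

B < K < Bi < Ge < O < I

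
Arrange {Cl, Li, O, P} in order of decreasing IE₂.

IE_2 is the cost of taking one more electron from the +1 cation: Cl⁺ still has 6 valence electrons; Li⁺ is the bare [He] core; O⁺ still has 5 valence electrons; P⁺ still has 4 valence electrons.
Core electrons are held far more tightly than valence electrons, so Li tops the IE_2 order.
Valence configurations: Cl⁺ [Ne]3s²3p⁴, O⁺ [He]2s²2p³, P⁺ [Ne]3s²3p².
The numbers (kJ/mol): Cl 2298, Li 7298, O 3388, P 1907.
Putting it together, IE_2: P < Cl < O < Li.

Li > O > Cl > P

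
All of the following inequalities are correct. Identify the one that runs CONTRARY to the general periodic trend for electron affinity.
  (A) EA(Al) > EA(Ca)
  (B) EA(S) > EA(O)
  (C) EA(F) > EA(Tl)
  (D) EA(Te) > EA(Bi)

(B)

The general trend: electron affinity increases across a period and decreases down a group.
(A) Al (period 3, group 13) vs Ca (period 4, group 2): the stated order agrees with the simple trend.
(B) S (period 3, group 16) vs O (period 2, group 16): the stated order contradicts the simple trend.
(C) F (period 2, group 17) vs Tl (period 6, group 13): the stated order agrees with the simple trend.
(D) Te (period 5, group 16) vs Bi (period 6, group 15): the stated order agrees with the simple trend.
The exception is (B): the compact 2p subshell of O repels the added electron more than S's larger 3p does.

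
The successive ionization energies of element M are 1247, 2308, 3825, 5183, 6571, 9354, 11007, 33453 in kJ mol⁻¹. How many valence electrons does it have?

Look for the largest jump between consecutive ionization energies: IE8/IE7 ≈ 3.0, far larger than any earlier ratio.
That jump marks the point where a core electron is being removed. So the atom has 7 valence electrons.

7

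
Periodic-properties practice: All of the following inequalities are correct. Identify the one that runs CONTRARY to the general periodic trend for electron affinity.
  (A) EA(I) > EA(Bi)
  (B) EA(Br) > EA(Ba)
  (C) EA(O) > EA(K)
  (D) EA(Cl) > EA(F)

(D)

The general trend: electron affinity increases across a period and decreases down a group.
(A) I (period 5, group 17) vs Bi (period 6, group 15): the stated order agrees with the simple trend.
(B) Br (period 4, group 17) vs Ba (period 6, group 2): the stated order agrees with the simple trend.
(C) O (period 2, group 16) vs K (period 4, group 1): the stated order agrees with the simple trend.
(D) Cl (period 3, group 17) vs F (period 2, group 17): the stated order contradicts the simple trend.
The exception is (D): F's small 2p subshell makes the incoming electron feel strong e⁻–e⁻ repulsion, so Cl actually releases more energy on gaining an electron.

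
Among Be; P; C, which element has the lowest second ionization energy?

IE_2 is the cost of taking one more electron from the +1 cation: Be⁺ still has 1 valence electron; P⁺ still has 4 valence electrons; C⁺ still has 3 valence electrons.
All are still removing valence electrons, so compare the +1 ions as you would atoms: IE_2 generally rises across a period (higher Z_eff) and falls down a group (larger shell), subject to the usual subshell exceptions.
Valence configurations: Be⁺ [He]2s¹, P⁺ [Ne]3s²3p², C⁺ [He]2s²2p¹.
The numbers (kJ/mol): Be 1757, P 1907, C 2353.
Overall IE_2 order: Be < P < C.

Be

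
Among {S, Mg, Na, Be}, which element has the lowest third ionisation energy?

S

The third ionization energy removes an electron from the +2 ion. For each element: S²⁺ still has 4 valence electrons; Mg²⁺ is the bare [Ne] core; Na²⁺ is already 1 electron into the core; Be²⁺ is the bare [He] core.
Pulling an electron out of a noble-gas core costs far more than removing a remaining valence electron, so Na, Mg and Be sit at the high end of IE_3.
Approximate IE_3 values (kJ/mol): S 3357, Mg 7733, Na 6910, Be 14849.
So the third ionization energies run S < Na < Mg < Be.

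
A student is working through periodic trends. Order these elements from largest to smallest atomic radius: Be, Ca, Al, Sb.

Ca > Sb > Al > Be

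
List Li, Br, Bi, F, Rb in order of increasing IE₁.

Li is in period 2, group 1; F is in period 2, group 17; Br is in period 4, group 17; Rb is in period 5, group 1; Bi is in period 6, group 15.
First ionization energy rises across a period (greater Z_eff holds electrons more tightly) and falls down a group (valence electrons are farther from the nucleus).
Here both period and group differ, so the two effects have to be weighed against each other.
Li > Rb: they share group 1; the group trend gives Li the larger value.
Bi > Li: the two effects oppose for this pair; the across-period effect wins (703 vs 520 kJ/mol).
Br > Bi: both effects reinforce here, so Br is clearly the higher of the two.
F > Br: they share group 17; the group trend gives F the larger value.
Tabulated first ionization energy (kJ/mol): Li 520, F 1681, Br 1140, Rb 403, Bi 703.
So from lowest to highest: Rb < Li < Bi < Br < F.

Rb < Li < Bi < Br < F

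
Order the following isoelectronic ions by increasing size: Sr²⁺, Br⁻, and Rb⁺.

All of these have 36 electrons, so size is governed by nuclear charge alone: the more protons, the stronger the pull on the same electron cloud, and the smaller the ion.
Nuclear charges: Sr²⁺ (Z=38), Rb⁺ (Z=37), Br⁻ (Z=35).
Smallest to largest: Sr²⁺ < Rb⁺ < Br⁻.

Sr²⁺ < Rb⁺ < Br⁻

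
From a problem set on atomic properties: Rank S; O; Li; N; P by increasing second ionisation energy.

P < S < N < O < Li

The second ionization energy removes an electron from the +1 ion. For each element: S⁺ still has 5 valence electrons; O⁺ still has 5 valence electrons; Li⁺ is the bare [He] core; N⁺ still has 4 valence electrons; P⁺ still has 4 valence electrons.
Core electrons are held far more tightly than valence electrons, so Li tops the IE_2 order.
Valence configurations: S⁺ [Ne]3s²3p³, O⁺ [He]2s²2p³, N⁺ [He]2s²2p², P⁺ [Ne]3s²3p².
Approximate IE_2 values (kJ/mol): S 2252, O 3388, Li 7298, N 2856, P 1907.
Overall IE_2 order: P < S < N < O < Li.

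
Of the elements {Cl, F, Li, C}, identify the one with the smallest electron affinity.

Li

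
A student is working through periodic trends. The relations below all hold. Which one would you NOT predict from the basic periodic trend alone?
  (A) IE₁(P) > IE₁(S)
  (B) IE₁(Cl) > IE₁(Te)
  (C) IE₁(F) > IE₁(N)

The general trend: IE₁ increases across a period and decreases down a group.
(A) P (period 3, group 15) vs S (period 3, group 16): the stated order contradicts the simple trend.
(B) Cl (period 3, group 17) vs Te (period 5, group 16): the stated order agrees with the simple trend.
(C) F (period 2, group 17) vs N (period 2, group 15): the stated order agrees with the simple trend.
The exception is (A): S (3p⁴) ionizes more easily than half-filled P (3p³) because the paired 3p electron in S is pushed out by e⁻–e⁻ repulsion.

(A)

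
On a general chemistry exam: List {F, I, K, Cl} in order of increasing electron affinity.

Atoms with high Z_eff and room in the valence shell (especially the halogens) have the most exothermic electron affinities.
Here both period and group differ, so the two effects have to be weighed against each other.
I > K: period and group pull opposite ways; the across-period shift dominates (295 vs 48 kJ/mol).
F > I: they share group 17; the group trend gives F the larger value.
Cl > F: this pair runs against the simple trend — see the exception note.
Note the exception: Cl has a higher electron affinity than F, contrary to the simple trend — F's small 2p subshell makes the incoming electron feel strong e⁻–e⁻ repulsion, so Cl actually releases more energy on gaining an electron.
Approximate values (kJ/mol): F 328, Cl 349, K 48, I 295.
So from lowest to highest: K < I < F < Cl.

K < I < F < Cl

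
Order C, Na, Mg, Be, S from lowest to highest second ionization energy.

After 1 electron has been removed, what remains? C⁺ still has 3 valence electrons; Na⁺ is the bare [Ne] core; Mg⁺ still has 1 valence electron; Be⁺ still has 1 valence electron; S⁺ still has 5 valence electrons.
Pulling an electron out of a noble-gas core costs far more than removing a remaining valence electron, so Na sits at the high end of IE_2.
Valence configurations: C⁺ [He]2s²2p¹, Mg⁺ [Ne]3s¹, Be⁺ [He]2s¹, S⁺ [Ne]3s²3p³.
Approximate IE_2 values (kJ/mol): C 2353, Na 4562, Mg 1451, Be 1757, S 2252.
Putting it together, IE_2: Mg < Be < S < C < Na.

Mg < Be < S < C < Na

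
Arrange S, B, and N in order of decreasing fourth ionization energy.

IE_4 is the cost of taking one more electron from the +3 cation: S³⁺ still has 3 valence electrons; B³⁺ is the bare [He] core; N³⁺ still has 2 valence electrons.
Pulling an electron out of a noble-gas core costs far more than removing a remaining valence electron, so B sits at the high end of IE_4.
Valence configurations: S³⁺ [Ne]3s²3p¹, N³⁺ [He]2s².
The numbers (kJ/mol): S 4556, B 25026, N 7475.
So the fourth ionization energies run S < N < B.

B, N, S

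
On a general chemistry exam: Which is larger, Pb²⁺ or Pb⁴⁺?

Pb²⁺

Both ions have Z = 82 protons, but Pb⁴⁺ has lost more electrons, so its remaining electrons feel a larger effective nuclear charge per electron and are pulled in more tightly.
Higher positive charge → smaller ion, so Pb²⁺ > Pb⁴⁺.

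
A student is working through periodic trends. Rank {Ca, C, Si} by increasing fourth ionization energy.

After 3 electrons have been removed, what remains? Ca³⁺ is already 1 electron into the core; C³⁺ still has 1 valence electron; Si³⁺ still has 1 valence electron.
Core electrons are held far more tightly than valence electrons, so Ca tops the IE_4 order.
Valence configurations: C³⁺ [He]2s¹, Si³⁺ [Ne]3s¹.
Approximate IE_4 values (kJ/mol): Ca 6491, C 6223, Si 4356.
So the fourth ionization energies run Si < C < Ca.

Si < C < Ca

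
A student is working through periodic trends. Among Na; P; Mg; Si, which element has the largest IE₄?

Mg

The fourth ionization energy removes an electron from the +3 ion. For each element: Na³⁺ is already 2 electrons into the core; P³⁺ still has 2 valence electrons; Mg³⁺ is already 1 electron into the core; Si³⁺ still has 1 valence electron.
Breaking into a closed-shell core is much more expensive than removing a leftover valence electron — Na and Mg have the largest IE_4 here.
Valence configurations: P³⁺ [Ne]3s², Si³⁺ [Ne]3s¹.
Approximate IE_4 values (kJ/mol): Na 9543, P 4964, Mg 10543, Si 4356.
Overall IE_4 order: Si < P < Na < Mg.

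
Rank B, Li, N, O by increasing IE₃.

IE_3 is the cost of taking one more electron from the +2 cation: B²⁺ still has 1 valence electron; Li²⁺ is already 1 electron into the core; N²⁺ still has 3 valence electrons; O²⁺ still has 4 valence electrons.
Breaking into a closed-shell core is much more expensive than removing a leftover valence electron — Li has the largest IE_3 here.
Valence configurations: B²⁺ [He]2s¹, N²⁺ [He]2s²2p¹, O²⁺ [He]2s²2p².
The numbers (kJ/mol): B 3660, Li 11815, N 4578, O 5300.
Hence IE_3: B < N < O < Li.

B < N < O < Li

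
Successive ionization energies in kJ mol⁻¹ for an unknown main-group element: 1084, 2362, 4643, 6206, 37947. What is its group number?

Look for the largest jump between consecutive ionization energies: IE5/IE4 ≈ 6.1, far larger than any earlier ratio.
That jump marks the point where a core electron is being removed. So the atom has 4 valence electrons.
A main-group element with 4 valence electrons is in group 14.

Group 14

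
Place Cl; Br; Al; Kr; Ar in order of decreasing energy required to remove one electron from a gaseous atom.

Ar > Kr > Cl > Br > Al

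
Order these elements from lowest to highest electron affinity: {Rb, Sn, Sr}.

Rb is in period 5, group 1; Sr is in period 5, group 2; Sn is in period 5, group 14.
EA tends to increase across a period and decrease down a group, though the pattern is less regular than for IE or radius.
All lie in period 5; the across-period trend (electron affinity increases left to right) applies, with the exception below.
Note the exception: Rb has a higher electron affinity than Sr, contrary to the simple trend — adding an electron to Sr (ns²) has to open a new, higher-energy np subshell, which is unfavourable.
For reference (kJ/mol): Rb 47, Sr 5, Sn 107.
So from lowest to highest: Sr < Rb < Sn.

Sr < Rb < Sn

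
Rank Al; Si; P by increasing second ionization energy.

Si < Al < P

Consider each +1 ion: Al⁺ still has 2 valence electrons; Si⁺ still has 3 valence electrons; P⁺ still has 4 valence electrons.
All are still removing valence electrons, so compare the +1 ions as you would atoms: IE_2 generally rises across a period (higher Z_eff) and falls down a group (larger shell), subject to the usual subshell exceptions.
Valence configurations: Al⁺ [Ne]3s², Si⁺ [Ne]3s²3p¹, P⁺ [Ne]3s²3p².
Si⁺ loses a lone 3p electron whereas Al⁺ must break into a filled 3s² pair, so IE_2(Al) > IE_2(Si) even though Si has the higher nuclear charge.
Tabulated IE_2 (kJ/mol): Al 1817, Si 1577, P 1907.
Hence IE_2: Si < Al < P.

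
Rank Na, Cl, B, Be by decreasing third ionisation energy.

IE_3 is the cost of taking one more electron from the +2 cation: Na²⁺ is already 1 electron into the core; Cl²⁺ still has 5 valence electrons; B²⁺ still has 1 valence electron; Be²⁺ is the bare [He] core.
Breaking into a closed-shell core is much more expensive than removing a leftover valence electron — Na and Be have the largest IE_3 here.
Valence configurations: Cl²⁺ [Ne]3s²3p³, B²⁺ [He]2s¹.
Tabulated IE_3 (kJ/mol): Na 6910, Cl 3822, B 3660, Be 14849.
So the third ionization energies run B < Cl < Na < Be.

Be > Na > Cl > B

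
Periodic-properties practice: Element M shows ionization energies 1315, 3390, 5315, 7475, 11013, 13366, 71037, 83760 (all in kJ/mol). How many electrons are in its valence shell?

6

Look for the largest jump between consecutive ionization energies: IE7/IE6 ≈ 5.3, far larger than any earlier ratio.
That jump marks the point where a core electron is being removed. So the atom has 6 valence electrons.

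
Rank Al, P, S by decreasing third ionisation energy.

S > P > Al

IE_3 is the cost of taking one more electron from the +2 cation: Al²⁺ still has 1 valence electron; P²⁺ still has 3 valence electrons; S²⁺ still has 4 valence electrons.
All are still removing valence electrons, so compare the +2 ions as you would atoms: IE_3 generally rises across a period (higher Z_eff) and falls down a group (larger shell), subject to the usual subshell exceptions.
Valence configurations: Al²⁺ [Ne]3s¹, P²⁺ [Ne]3s²3p¹, S²⁺ [Ne]3s²3p².
Approximate IE_3 values (kJ/mol): Al 2745, P 2914, S 3357.
So the third ionization energies run Al < P < S.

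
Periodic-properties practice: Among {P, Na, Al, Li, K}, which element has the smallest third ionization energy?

Al

IE_3 is the cost of taking one more electron from the +2 cation: P²⁺ still has 3 valence electrons; Na²⁺ is already 1 electron into the core; Al²⁺ still has 1 valence electron; Li²⁺ is already 1 electron into the core; K²⁺ is already 1 electron into the core.
Core electrons are held far more tightly than valence electrons, so K, Na and Li top the IE_3 order.
Valence configurations: P²⁺ [Ne]3s²3p¹, Al²⁺ [Ne]3s¹.
Tabulated IE_3 (kJ/mol): P 2914, Na 6910, Al 2745, Li 11815, K 4420.
Putting it together, IE_3: Al < P < K < Na < Li.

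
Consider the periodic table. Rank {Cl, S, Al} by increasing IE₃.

IE_3 is the cost of taking one more electron from the +2 cation: Cl²⁺ still has 5 valence electrons; S²⁺ still has 4 valence electrons; Al²⁺ still has 1 valence electron.
All are still removing valence electrons, so compare the +2 ions as you would atoms: IE_3 generally rises across a period (higher Z_eff) and falls down a group (larger shell), subject to the usual subshell exceptions.
Valence configurations: Cl²⁺ [Ne]3s²3p³, S²⁺ [Ne]3s²3p², Al²⁺ [Ne]3s¹.
Approximate IE_3 values (kJ/mol): Cl 3822, S 3357, Al 2745.
Putting it together, IE_3: Al < S < Cl.

Al, S, Cl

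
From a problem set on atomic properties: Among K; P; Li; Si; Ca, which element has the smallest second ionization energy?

Ca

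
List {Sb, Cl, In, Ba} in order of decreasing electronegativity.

Cl > Sb > In > Ba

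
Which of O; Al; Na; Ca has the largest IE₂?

Consider each +1 ion: O⁺ still has 5 valence electrons; Al⁺ still has 2 valence electrons; Na⁺ is the bare [Ne] core; Ca⁺ still has 1 valence electron.
Pulling an electron out of a noble-gas core costs far more than removing a remaining valence electron, so Na sits at the high end of IE_2.
Valence configurations: O⁺ [He]2s²2p³, Al⁺ [Ne]3s², Ca⁺ [Ar]4s¹.
Approximate IE_2 values (kJ/mol): O 3388, Al 1817, Na 4562, Ca 1145.
Hence IE_2: Ca < Al < O < Na.

Na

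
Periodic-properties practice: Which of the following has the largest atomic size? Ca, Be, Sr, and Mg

Sr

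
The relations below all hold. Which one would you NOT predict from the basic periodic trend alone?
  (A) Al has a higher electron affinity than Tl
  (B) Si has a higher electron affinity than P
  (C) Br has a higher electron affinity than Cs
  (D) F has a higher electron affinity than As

(B)

The general trend: electron affinity increases across a period and decreases down a group.
(A) Al (period 3, group 13) vs Tl (period 6, group 13): the stated order agrees with the simple trend.
(B) Si (period 3, group 14) vs P (period 3, group 15): the stated order contradicts the simple trend.
(C) Br (period 4, group 17) vs Cs (period 6, group 1): the stated order agrees with the simple trend.
(D) F (period 2, group 17) vs As (period 4, group 15): the stated order agrees with the simple trend.
The exception is (B): adding an electron to P's half-filled 3p³ is unfavourable, so Si (3p²) has the more exothermic EA.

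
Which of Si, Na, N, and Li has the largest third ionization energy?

Li

Consider each +2 ion: Si²⁺ still has 2 valence electrons; Na²⁺ is already 1 electron into the core; N²⁺ still has 3 valence electrons; Li²⁺ is already 1 electron into the core.
Core electrons are held far more tightly than valence electrons, so Na and Li top the IE_3 order.
Valence configurations: Si²⁺ [Ne]3s², N²⁺ [He]2s²2p¹.
Tabulated IE_3 (kJ/mol): Si 3232, Na 6910, N 4578, Li 11815.
So the third ionization energies run Si < N < Na < Li.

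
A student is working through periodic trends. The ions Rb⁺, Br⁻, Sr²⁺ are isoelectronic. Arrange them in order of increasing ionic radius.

All of these have 36 electrons, so size is governed by nuclear charge alone: the more protons, the stronger the pull on the same electron cloud, and the smaller the ion.
Nuclear charges: Sr²⁺ (Z=38), Rb⁺ (Z=37), Br⁻ (Z=35).
Smallest to largest: Sr²⁺ < Rb⁺ < Br⁻.

Sr²⁺ < Rb⁺ < Br⁻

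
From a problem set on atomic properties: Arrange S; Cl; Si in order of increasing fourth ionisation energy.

Consider each +3 ion: S³⁺ still has 3 valence electrons; Cl³⁺ still has 4 valence electrons; Si³⁺ still has 1 valence electron.
All are still removing valence electrons, so compare the +3 ions as you would atoms: IE_4 generally rises across a period (higher Z_eff) and falls down a group (larger shell), subject to the usual subshell exceptions.
Valence configurations: S³⁺ [Ne]3s²3p¹, Cl³⁺ [Ne]3s²3p², Si³⁺ [Ne]3s¹.
Approximate IE_4 values (kJ/mol): S 4556, Cl 5159, Si 4356.
Hence IE_4: Si < S < Cl.

Si < S < Cl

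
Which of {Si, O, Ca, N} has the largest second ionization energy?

The second ionization energy removes an electron from the +1 ion. For each element: Si⁺ still has 3 valence electrons; O⁺ still has 5 valence electrons; Ca⁺ still has 1 valence electron; N⁺ still has 4 valence electrons.
All are still removing valence electrons, so compare the +1 ions as you would atoms: IE_2 generally rises across a period (higher Z_eff) and falls down a group (larger shell), subject to the usual subshell exceptions.
Valence configurations: Si⁺ [Ne]3s²3p¹, O⁺ [He]2s²2p³, Ca⁺ [Ar]4s¹, N⁺ [He]2s²2p².
The numbers (kJ/mol): Si 1577, O 3388, Ca 1145, N 2856.
Putting it together, IE_2: Ca < Si < N < O.

O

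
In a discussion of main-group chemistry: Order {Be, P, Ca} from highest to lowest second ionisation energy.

The second ionization energy removes an electron from the +1 ion. For each element: Be⁺ still has 1 valence electron; P⁺ still has 4 valence electrons; Ca⁺ still has 1 valence electron.
All are still removing valence electrons, so compare the +1 ions as you would atoms: IE_2 generally rises across a period (higher Z_eff) and falls down a group (larger shell), subject to the usual subshell exceptions.
Valence configurations: Be⁺ [He]2s¹, P⁺ [Ne]3s²3p², Ca⁺ [Ar]4s¹.
Tabulated IE_2 (kJ/mol): Be 1757, P 1907, Ca 1145.
So the second ionization energies run Ca < Be < P.

P > Be > Ca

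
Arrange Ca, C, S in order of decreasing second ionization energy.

The second ionization energy removes an electron from the +1 ion. For each element: Ca⁺ still has 1 valence electron; C⁺ still has 3 valence electrons; S⁺ still has 5 valence electrons.
All are still removing valence electrons, so compare the +1 ions as you would atoms: IE_2 generally rises across a period (higher Z_eff) and falls down a group (larger shell), subject to the usual subshell exceptions.
Valence configurations: Ca⁺ [Ar]4s¹, C⁺ [He]2s²2p¹, S⁺ [Ne]3s²3p³.
Tabulated IE_2 (kJ/mol): Ca 1145, C 2353, S 2252.
Overall IE_2 order: Ca < S < C.

C > S > Ca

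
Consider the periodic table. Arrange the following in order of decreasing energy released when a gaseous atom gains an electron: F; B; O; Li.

F > O > Li > B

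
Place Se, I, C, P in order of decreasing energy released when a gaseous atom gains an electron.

I > Se > C > P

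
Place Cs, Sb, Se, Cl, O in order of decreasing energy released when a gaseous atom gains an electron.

O is in period 2, group 16; Cl is in period 3, group 17; Se is in period 4, group 16; Sb is in period 5, group 15; Cs is in period 6, group 1.
Electron affinity generally becomes more exothermic across a period toward the halogens and less exothermic down a group.
These span different periods and groups, so the two trends combine.
Sb > Cs: relative to Cs, both the across-period and down-group shifts push Sb's electron affinity up.
O > Sb: relative to Sb, both the across-period and down-group shifts push O's electron affinity up.
Se > O: this pair runs against the simple trend — see the exception note.
Cl > Se: both effects reinforce here, so Cl is clearly the higher of the two.
Note the exception: Se has a higher electron affinity than O, contrary to the simple trend — O's compact 2p subshell gives strong electron–electron repulsion on the added electron.
Tabulated electron affinity (kJ/mol): O 141, Cl 349, Se 195, Sb 103, Cs 46.
So from highest to lowest: Cl > Se > O > Sb > Cs.

Cl > Se > O > Sb > Cs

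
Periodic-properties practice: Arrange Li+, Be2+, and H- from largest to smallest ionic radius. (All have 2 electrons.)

All of these have 2 electrons, so size is governed by nuclear charge alone: the more protons, the stronger the pull on the same electron cloud, and the smaller the ion.
Nuclear charges: Be2+ (Z=4), Li+ (Z=3), H- (Z=1).
Largest to smallest: H- > Li+ > Be2+.

H-, Li+, Be2+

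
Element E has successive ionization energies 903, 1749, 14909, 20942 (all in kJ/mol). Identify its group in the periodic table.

Look for the largest jump between consecutive ionization energies: IE3/IE2 ≈ 8.5, far larger than any earlier ratio.
That jump marks the point where a core electron is being removed. So the atom has 2 valence electrons.
A main-group element with 2 valence electrons is in group 2.

Group 2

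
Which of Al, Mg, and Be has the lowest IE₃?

Al

After 2 electrons have been removed, what remains? Al²⁺ still has 1 valence electron; Mg²⁺ is the bare [Ne] core; Be²⁺ is the bare [He] core.
Breaking into a closed-shell core is much more expensive than removing a leftover valence electron — Mg and Be have the largest IE_3 here.
Tabulated IE_3 (kJ/mol): Al 2745, Mg 7733, Be 14849.
So the third ionization energies run Al < Mg < Be.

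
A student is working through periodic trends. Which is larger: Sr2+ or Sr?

Forming Sr2+ removes 2 electrons from Sr. Fewer electrons for the same nuclear charge means less shielding and a higher Z_eff on the remaining electrons, and for main-group metals the entire outer shell is lost.
A cation is smaller than its parent atom: Sr2+ < Sr.

Sr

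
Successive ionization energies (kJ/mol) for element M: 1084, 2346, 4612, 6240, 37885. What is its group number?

Group 14

Look for the largest jump between consecutive ionization energies: IE5/IE4 ≈ 6.1, far larger than any earlier ratio.
That jump marks the point where a core electron is being removed. So the atom has 4 valence electrons.
A main-group element with 4 valence electrons is in group 14.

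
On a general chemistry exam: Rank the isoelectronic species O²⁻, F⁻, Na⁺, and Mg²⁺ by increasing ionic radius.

Mg²⁺ < Na⁺ < F⁻ < O²⁻

All of these have 10 electrons, so size is governed by nuclear charge alone: the more protons, the stronger the pull on the same electron cloud, and the smaller the ion.
Nuclear charges: Mg²⁺ (Z=12), Na⁺ (Z=11), F⁻ (Z=9), O²⁻ (Z=8).
Smallest to largest: Mg²⁺ < Na⁺ < F⁻ < O²⁻.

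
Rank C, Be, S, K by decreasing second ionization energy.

After 1 electron has been removed, what remains? C⁺ still has 3 valence electrons; Be⁺ still has 1 valence electron; S⁺ still has 5 valence electrons; K⁺ is the bare [Ar] core.
Core electrons are held far more tightly than valence electrons, so K tops the IE_2 order.
Valence configurations: C⁺ [He]2s²2p¹, Be⁺ [He]2s¹, S⁺ [Ne]3s²3p³.
The numbers (kJ/mol): C 2353, Be 1757, S 2252, K 3052.
Overall IE_2 order: Be < S < C < K.

K, C, S, Be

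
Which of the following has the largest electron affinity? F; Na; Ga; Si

F

F is in period 2, group 17; Na is in period 3, group 1; Si is in period 3, group 14; Ga is in period 4, group 13.
Atoms with high Z_eff and room in the valence shell (especially the halogens) have the most exothermic electron affinities.
Here both period and group differ, so the two effects have to be weighed against each other.
Na > Ga: the two effects oppose for this pair; the down-group effect wins (53 vs 29 kJ/mol).
Si > Na: both are in period 3; the period trend gives Si the larger value.
F > Si: both effects reinforce here, so F is clearly the higher of the two.
Tabulated electron affinity (kJ/mol): F 328, Na 53, Si 134, Ga 29.
The largest electron affinity among these belongs to F.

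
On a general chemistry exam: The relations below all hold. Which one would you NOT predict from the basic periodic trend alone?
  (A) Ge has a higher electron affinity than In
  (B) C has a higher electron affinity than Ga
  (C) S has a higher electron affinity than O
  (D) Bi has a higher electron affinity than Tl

The general trend: electron affinity increases across a period and decreases down a group.
(A) Ge (period 4, group 14) vs In (period 5, group 13): the stated order agrees with the simple trend.
(B) C (period 2, group 14) vs Ga (period 4, group 13): the stated order agrees with the simple trend.
(C) S (period 3, group 16) vs O (period 2, group 16): the stated order contradicts the simple trend.
(D) Bi (period 6, group 15) vs Tl (period 6, group 13): the stated order agrees with the simple trend.
The exception is (C): the compact 2p subshell of O repels the added electron more than S's larger 3p does.

(C)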